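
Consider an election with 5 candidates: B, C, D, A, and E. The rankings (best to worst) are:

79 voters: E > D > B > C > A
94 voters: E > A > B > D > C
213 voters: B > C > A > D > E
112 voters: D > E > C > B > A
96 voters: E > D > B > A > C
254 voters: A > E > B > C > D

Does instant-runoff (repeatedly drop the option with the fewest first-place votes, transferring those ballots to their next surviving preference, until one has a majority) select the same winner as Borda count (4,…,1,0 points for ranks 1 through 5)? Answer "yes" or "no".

Instant-runoff — R1 B 213, C 0, D 112, A 254, E 269 (C out); R2 B 213, D 112, A 254, E 269 (D out); R3 B 213, A 254, E 381 (B out); R4 A 467, E 381 (A winner). Winner: A.
Borda — scores: B 2010, C 1196, D 1280, A 1820, E 2174. Winner: E.
The two methods disagree.

no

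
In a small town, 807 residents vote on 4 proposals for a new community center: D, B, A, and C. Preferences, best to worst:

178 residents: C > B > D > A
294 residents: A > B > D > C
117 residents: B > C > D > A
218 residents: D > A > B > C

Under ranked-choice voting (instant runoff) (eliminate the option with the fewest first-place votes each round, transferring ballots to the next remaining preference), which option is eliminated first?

Round 1: D 218, B 117, A 294, C 178. Eliminate B.

B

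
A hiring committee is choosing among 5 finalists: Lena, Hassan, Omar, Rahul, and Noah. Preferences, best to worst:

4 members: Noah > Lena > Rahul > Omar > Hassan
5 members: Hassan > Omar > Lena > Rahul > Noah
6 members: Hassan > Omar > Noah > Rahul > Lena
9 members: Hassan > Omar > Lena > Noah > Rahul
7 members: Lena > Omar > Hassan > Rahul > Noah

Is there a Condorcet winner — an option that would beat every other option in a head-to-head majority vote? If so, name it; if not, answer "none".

Hassan

Hassan vs Lena: 20–11 for Hassan.
Hassan vs Omar: 20–11 for Hassan.
Hassan vs Rahul: 27–4 for Hassan.
Hassan vs Noah: 27–4 for Hassan.
Hassan beats every other option head-to-head.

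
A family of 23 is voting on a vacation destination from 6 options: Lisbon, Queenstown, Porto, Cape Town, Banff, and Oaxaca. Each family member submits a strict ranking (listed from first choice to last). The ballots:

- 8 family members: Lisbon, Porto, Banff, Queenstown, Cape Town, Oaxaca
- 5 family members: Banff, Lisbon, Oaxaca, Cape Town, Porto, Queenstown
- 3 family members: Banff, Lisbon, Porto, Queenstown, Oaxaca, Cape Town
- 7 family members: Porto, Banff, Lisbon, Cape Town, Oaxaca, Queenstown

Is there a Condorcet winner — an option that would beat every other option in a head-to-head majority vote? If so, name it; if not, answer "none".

none

Checking pairwise contests:
Banff beats Lisbon 15–8.
Lisbon beats Queenstown 23–0.
Lisbon beats Porto 16–7.
Lisbon beats Cape Town 23–0.
Porto beats Banff 15–8.
Lisbon beats Oaxaca 23–0.
Every option loses at least one head-to-head, so there is no Condorcet winner.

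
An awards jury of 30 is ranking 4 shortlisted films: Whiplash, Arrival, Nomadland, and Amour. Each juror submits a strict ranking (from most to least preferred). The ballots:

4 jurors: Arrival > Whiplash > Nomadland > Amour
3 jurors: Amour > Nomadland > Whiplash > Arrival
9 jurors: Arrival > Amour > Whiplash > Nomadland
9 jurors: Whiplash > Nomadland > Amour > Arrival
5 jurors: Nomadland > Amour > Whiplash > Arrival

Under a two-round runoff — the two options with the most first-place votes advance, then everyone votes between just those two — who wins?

Whiplash

Round 1 first-place votes: Whiplash 9, Arrival 13, Nomadland 5, Amour 3.
Arrival and Whiplash advance.
Runoff: Arrival is preferred to Whiplash by 13 voters; Whiplash by 17.
Whiplash wins the runoff.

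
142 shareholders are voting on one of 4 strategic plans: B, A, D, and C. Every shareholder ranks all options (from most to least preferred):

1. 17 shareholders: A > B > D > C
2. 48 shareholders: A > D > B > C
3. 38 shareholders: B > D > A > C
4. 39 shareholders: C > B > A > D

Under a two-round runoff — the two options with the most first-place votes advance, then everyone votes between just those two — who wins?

Round 1 first-place votes: B 38, A 65, D 0, C 39.
A and C advance.
Runoff: A is preferred to C by 103 voters; C by 39.
A wins the runoff.

A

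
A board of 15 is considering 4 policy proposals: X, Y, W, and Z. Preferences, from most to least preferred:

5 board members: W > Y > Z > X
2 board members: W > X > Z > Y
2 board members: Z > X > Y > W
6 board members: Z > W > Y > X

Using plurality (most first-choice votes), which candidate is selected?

First-place votes: X 0, Y 0, W 7, Z 8.
Z has the most first-place votes.

Z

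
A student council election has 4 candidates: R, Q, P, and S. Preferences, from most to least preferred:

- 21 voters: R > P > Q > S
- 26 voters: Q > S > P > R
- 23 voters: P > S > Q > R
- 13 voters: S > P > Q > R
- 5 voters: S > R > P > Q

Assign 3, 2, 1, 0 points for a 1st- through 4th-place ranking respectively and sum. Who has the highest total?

R: 21·3 + 26·0 + 23·0 + 13·0 + 5·2 = 73
Q: 21·1 + 26·3 + 23·1 + 13·1 + 5·0 = 135
P: 21·2 + 26·1 + 23·3 + 13·2 + 5·1 = 168
S: 21·0 + 26·2 + 23·2 + 13·3 + 5·3 = 152
P has the highest Borda score (168).

P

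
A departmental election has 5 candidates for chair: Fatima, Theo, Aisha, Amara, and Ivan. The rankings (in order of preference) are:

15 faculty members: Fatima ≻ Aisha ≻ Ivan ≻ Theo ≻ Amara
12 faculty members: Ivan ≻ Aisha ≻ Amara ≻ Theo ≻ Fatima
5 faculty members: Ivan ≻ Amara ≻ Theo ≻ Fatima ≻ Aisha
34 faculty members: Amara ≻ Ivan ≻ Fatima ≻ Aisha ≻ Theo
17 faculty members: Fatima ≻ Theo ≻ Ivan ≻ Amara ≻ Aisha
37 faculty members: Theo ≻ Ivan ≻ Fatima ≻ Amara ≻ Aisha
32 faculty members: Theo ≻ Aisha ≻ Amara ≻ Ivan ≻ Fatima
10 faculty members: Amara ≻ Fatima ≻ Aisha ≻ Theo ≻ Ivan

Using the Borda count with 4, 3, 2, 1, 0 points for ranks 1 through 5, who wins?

Ivan

Fatima: 15·4 + 12·0 + 5·1 + 34·2 + 17·4 + 37·2 + 32·0 + 10·3 = 305
Theo: 15·1 + 12·1 + 5·2 + 34·0 + 17·3 + 37·4 + 32·4 + 10·1 = 374
Aisha: 15·3 + 12·3 + 5·0 + 34·1 + 17·0 + 37·0 + 32·3 + 10·2 = 231
Amara: 15·0 + 12·2 + 5·3 + 34·4 + 17·1 + 37·1 + 32·2 + 10·4 = 333
Ivan: 15·2 + 12·4 + 5·4 + 34·3 + 17·2 + 37·3 + 32·1 + 10·0 = 377
Ivan has the highest Borda score (377).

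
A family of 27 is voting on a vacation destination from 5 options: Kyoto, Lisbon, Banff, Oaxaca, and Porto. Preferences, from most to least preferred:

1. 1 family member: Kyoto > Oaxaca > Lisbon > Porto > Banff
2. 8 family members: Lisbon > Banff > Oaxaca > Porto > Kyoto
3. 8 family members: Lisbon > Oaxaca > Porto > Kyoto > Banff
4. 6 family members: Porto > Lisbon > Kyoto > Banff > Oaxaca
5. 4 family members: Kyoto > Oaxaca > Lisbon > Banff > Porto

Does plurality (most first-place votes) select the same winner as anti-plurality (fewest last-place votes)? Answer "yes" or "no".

yes

Plurality — first-place votes: Kyoto 5, Lisbon 16, Banff 0, Oaxaca 0, Porto 6. Winner: Lisbon.
Anti-plurality — last-place votes: Kyoto 8, Lisbon 0, Banff 9, Oaxaca 6, Porto 4. Winner: Lisbon.
The two methods agree.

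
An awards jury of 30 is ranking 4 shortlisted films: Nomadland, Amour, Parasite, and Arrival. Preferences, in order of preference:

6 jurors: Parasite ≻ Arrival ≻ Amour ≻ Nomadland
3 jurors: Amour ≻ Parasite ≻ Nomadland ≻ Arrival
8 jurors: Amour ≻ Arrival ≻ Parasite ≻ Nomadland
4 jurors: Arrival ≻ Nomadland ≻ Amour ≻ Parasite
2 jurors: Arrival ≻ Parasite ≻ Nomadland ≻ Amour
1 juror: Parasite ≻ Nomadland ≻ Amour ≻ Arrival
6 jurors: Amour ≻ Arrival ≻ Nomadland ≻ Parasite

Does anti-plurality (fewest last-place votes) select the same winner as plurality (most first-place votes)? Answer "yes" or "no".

yes

Anti-plurality — last-place votes: Nomadland 14, Amour 2, Parasite 10, Arrival 4. Winner: Amour.
Plurality — first-place votes: Nomadland 0, Amour 17, Parasite 7, Arrival 6. Winner: Amour.
The two methods agree.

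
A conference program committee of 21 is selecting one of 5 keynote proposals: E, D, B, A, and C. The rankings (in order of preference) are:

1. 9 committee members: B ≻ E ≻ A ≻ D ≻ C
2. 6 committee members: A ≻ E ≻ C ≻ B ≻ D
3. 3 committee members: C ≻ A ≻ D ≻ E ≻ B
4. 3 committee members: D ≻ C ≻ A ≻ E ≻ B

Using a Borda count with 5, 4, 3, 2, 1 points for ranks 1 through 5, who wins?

A

E: 9·4 + 6·4 + 3·2 + 3·2 = 72
D: 9·2 + 6·1 + 3·3 + 3·5 = 48
B: 9·5 + 6·2 + 3·1 + 3·1 = 63
A: 9·3 + 6·5 + 3·4 + 3·3 = 78
C: 9·1 + 6·3 + 3·5 + 3·4 = 54
A has the highest Borda score (78).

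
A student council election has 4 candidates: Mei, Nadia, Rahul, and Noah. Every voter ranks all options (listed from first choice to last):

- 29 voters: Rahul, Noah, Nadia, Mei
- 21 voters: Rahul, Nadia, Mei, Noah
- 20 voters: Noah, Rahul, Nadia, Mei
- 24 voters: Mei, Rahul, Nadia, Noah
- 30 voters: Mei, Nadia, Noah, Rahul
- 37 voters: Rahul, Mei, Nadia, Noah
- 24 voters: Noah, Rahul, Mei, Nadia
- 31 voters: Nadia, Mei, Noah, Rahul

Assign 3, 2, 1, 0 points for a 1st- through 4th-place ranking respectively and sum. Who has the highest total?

Rahul

Mei: 29·0 + 21·1 + 20·0 + 24·3 + 30·3 + 37·2 + 24·1 + 31·2 = 343
Nadia: 29·1 + 21·2 + 20·1 + 24·1 + 30·2 + 37·1 + 24·0 + 31·3 = 305
Rahul: 29·3 + 21·3 + 20·2 + 24·2 + 30·0 + 37·3 + 24·2 + 31·0 = 397
Noah: 29·2 + 21·0 + 20·3 + 24·0 + 30·1 + 37·0 + 24·3 + 31·1 = 251
Rahul has the highest Borda score (397).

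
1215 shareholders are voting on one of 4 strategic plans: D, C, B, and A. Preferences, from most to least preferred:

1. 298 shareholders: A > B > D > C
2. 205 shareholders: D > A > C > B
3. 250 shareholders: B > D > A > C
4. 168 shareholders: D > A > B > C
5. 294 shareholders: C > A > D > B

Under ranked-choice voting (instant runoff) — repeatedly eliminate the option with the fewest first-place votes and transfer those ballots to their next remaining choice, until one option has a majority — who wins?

Round 1: D 373, C 294, B 250, A 298. Eliminate B.
Round 2: D 623, C 294, A 298. D has a majority.

D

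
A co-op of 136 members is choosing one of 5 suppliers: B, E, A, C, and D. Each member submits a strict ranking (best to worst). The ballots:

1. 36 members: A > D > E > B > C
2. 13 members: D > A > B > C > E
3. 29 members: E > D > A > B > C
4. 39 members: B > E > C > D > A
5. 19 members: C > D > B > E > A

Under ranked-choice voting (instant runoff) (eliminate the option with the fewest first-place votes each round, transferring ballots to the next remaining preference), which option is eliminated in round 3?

Round 1: B 39, E 29, A 36, C 19, D 13. Eliminate D.
Round 2: B 39, E 29, A 49, C 19. Eliminate C.
Round 3: B 58, E 29, A 49. Eliminate E.

E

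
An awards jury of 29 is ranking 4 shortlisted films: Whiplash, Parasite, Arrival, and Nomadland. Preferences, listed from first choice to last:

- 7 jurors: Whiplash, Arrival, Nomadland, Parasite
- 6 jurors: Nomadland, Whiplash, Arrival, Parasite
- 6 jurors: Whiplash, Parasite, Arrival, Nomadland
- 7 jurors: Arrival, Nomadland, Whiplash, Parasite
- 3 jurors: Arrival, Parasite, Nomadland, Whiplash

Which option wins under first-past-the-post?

First-place votes: Whiplash 13, Parasite 0, Arrival 10, Nomadland 6.
Whiplash has the most first-place votes.

Whiplash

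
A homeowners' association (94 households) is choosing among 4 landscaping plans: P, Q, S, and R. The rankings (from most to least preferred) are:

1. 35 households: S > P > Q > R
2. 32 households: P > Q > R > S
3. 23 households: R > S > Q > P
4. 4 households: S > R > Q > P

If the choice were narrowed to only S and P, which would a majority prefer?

Voters preferring S to P: 62; preferring P to S: 32.
S wins the head-to-head.

S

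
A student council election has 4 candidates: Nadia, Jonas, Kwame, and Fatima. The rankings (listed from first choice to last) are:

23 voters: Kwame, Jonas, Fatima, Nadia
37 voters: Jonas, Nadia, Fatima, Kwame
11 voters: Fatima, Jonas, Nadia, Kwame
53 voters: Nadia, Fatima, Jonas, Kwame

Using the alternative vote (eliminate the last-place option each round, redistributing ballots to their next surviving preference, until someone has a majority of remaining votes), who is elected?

Jonas

Round 1: Nadia 53, Jonas 37, Kwame 23, Fatima 11. Eliminate Fatima.
Round 2: Nadia 53, Jonas 48, Kwame 23. Eliminate Kwame.
Round 3: Nadia 53, Jonas 71. Jonas has a majority.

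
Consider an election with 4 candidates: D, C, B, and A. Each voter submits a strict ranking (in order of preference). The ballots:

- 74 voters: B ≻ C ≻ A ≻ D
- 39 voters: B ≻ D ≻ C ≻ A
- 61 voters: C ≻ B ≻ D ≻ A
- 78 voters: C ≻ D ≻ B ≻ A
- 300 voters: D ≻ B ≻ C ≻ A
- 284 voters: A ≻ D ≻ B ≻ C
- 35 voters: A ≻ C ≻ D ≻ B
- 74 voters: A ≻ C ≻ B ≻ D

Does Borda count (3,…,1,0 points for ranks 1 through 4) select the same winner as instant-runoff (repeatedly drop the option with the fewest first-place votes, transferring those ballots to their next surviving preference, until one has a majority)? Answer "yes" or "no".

yes

Borda — scores: D 1798, C 1122, B 1497, A 1253. Winner: D.
Instant-runoff — R1 D 300, C 139, B 113, A 393 (B out); R2 D 339, C 213, A 393 (C out); R3 D 478, A 467 (D winner). Winner: D.
The two methods agree.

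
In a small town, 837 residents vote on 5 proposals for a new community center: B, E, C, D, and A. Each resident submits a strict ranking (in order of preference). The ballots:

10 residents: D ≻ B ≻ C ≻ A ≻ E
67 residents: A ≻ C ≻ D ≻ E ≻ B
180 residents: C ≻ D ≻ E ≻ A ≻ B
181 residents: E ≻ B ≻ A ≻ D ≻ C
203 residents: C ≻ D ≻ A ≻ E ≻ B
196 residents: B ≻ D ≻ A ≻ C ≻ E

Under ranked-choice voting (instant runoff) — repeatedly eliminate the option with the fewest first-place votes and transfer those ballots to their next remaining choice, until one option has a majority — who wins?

C

Round 1: B 196, E 181, C 383, D 10, A 67. Eliminate D.
Round 2: B 206, E 181, C 383, A 67. Eliminate A.
Round 3: B 206, E 181, C 450. C has a majority.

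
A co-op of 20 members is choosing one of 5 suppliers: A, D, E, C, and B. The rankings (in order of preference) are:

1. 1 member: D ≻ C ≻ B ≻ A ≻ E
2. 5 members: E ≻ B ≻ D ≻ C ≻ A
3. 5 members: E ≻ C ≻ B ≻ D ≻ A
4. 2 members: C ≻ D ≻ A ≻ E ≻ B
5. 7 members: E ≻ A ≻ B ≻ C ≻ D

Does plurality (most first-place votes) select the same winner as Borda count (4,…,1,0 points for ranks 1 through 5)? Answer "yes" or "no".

Plurality — first-place votes: A 0, D 1, E 17, C 2, B 0. Winner: E.
Borda — scores: A 26, D 25, E 70, C 38, B 41. Winner: E.
The two methods agree.

yes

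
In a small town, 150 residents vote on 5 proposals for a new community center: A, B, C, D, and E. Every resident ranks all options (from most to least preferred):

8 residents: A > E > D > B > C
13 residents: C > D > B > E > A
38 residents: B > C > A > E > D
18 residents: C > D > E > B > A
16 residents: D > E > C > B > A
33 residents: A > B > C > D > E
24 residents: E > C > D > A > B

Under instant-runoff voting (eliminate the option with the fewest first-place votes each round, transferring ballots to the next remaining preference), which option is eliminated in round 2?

C

Round 1: A 41, B 38, C 31, D 16, E 24. Eliminate D.
Round 2: A 41, B 38, C 31, E 40. Eliminate C.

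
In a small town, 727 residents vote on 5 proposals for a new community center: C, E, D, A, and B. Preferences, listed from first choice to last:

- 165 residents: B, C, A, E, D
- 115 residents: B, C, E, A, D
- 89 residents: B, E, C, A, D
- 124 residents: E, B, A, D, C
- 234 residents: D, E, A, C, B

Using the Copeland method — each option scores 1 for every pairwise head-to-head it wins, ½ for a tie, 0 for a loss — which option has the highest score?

C: beats D and A; loses to E and B → score 2.
E: beats C, D, and A; loses to B → score 3.
D: loses to C, E, A, and B → score 0.
A: beats D; loses to C, E, and B → score 1.
B: beats C, E, D, and A → score 4.
B has the best pairwise record.

B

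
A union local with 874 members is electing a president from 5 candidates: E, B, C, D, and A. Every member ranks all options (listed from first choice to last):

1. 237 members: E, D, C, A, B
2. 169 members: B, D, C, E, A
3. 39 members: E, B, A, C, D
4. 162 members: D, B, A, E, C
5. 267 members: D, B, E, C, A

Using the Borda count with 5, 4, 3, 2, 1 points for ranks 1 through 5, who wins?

E: 237·5 + 169·2 + 39·5 + 162·2 + 267·3 = 2843
B: 237·1 + 169·5 + 39·4 + 162·4 + 267·4 = 2954
C: 237·3 + 169·3 + 39·2 + 162·1 + 267·2 = 1992
D: 237·4 + 169·4 + 39·1 + 162·5 + 267·5 = 3808
A: 237·2 + 169·1 + 39·3 + 162·3 + 267·1 = 1513
D has the highest Borda score (3808).

D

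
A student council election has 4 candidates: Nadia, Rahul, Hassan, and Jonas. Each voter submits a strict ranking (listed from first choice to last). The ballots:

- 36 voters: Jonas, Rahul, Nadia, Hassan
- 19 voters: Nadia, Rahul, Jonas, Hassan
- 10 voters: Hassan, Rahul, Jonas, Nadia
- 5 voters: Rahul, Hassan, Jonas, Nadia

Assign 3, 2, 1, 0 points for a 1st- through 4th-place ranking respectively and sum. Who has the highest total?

Rahul

Nadia: 36·1 + 19·3 + 10·0 + 5·0 = 93
Rahul: 36·2 + 19·2 + 10·2 + 5·3 = 145
Hassan: 36·0 + 19·0 + 10·3 + 5·2 = 40
Jonas: 36·3 + 19·1 + 10·1 + 5·1 = 142
Rahul has the highest Borda score (145).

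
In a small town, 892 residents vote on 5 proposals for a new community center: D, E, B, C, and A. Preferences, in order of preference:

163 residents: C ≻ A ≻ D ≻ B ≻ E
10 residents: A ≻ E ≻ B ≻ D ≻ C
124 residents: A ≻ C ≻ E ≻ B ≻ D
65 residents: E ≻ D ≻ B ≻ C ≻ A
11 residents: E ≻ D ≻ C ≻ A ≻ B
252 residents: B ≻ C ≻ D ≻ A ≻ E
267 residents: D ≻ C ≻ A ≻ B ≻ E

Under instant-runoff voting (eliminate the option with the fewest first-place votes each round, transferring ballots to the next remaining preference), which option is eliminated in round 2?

A

Round 1: D 267, E 76, B 252, C 163, A 134. Eliminate E.
Round 2: D 343, B 252, C 163, A 134. Eliminate A.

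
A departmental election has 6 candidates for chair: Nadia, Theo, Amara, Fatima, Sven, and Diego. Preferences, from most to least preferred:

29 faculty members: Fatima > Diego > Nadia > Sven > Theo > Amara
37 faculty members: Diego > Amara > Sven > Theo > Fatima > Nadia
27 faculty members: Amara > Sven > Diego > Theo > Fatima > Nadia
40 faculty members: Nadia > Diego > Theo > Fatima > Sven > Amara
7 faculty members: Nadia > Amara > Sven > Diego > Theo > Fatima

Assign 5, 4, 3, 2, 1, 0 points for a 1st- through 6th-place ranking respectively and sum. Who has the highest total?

Nadia: 29·3 + 37·0 + 27·0 + 40·5 + 7·5 = 322
Theo: 29·1 + 37·2 + 27·2 + 40·3 + 7·1 = 284
Amara: 29·0 + 37·4 + 27·5 + 40·0 + 7·4 = 311
Fatima: 29·5 + 37·1 + 27·1 + 40·2 + 7·0 = 289
Sven: 29·2 + 37·3 + 27·4 + 40·1 + 7·3 = 338
Diego: 29·4 + 37·5 + 27·3 + 40·4 + 7·2 = 556
Diego has the highest Borda score (556).

Diego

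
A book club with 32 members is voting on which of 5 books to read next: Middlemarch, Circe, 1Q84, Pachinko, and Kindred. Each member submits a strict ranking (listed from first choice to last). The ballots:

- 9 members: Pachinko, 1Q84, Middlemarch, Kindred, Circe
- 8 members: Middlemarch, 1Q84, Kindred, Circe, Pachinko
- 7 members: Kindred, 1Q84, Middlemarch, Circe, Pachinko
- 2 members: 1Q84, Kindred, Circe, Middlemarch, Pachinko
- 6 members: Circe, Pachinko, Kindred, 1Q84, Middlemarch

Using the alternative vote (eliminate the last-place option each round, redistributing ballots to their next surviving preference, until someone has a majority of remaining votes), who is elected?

Kindred

Round 1: Middlemarch 8, Circe 6, 1Q84 2, Pachinko 9, Kindred 7. Eliminate 1Q84.
Round 2: Middlemarch 8, Circe 6, Pachinko 9, Kindred 9. Eliminate Circe.
Round 3: Middlemarch 8, Pachinko 15, Kindred 9. Eliminate Middlemarch.
Round 4: Pachinko 15, Kindred 17. Kindred has a majority.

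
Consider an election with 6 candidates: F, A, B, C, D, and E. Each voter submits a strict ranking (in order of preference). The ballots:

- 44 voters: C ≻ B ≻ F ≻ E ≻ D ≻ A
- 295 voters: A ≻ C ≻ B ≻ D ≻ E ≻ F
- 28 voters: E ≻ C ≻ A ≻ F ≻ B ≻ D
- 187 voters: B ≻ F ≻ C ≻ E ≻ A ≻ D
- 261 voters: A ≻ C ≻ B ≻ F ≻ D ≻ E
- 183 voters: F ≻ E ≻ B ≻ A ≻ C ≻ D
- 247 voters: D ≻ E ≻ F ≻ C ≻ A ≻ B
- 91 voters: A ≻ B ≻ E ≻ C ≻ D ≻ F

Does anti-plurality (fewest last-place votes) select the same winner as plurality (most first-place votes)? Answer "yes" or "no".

no

Anti-plurality — last-place votes: F 386, A 44, B 247, C 0, D 398, E 261. Winner: C.
Plurality — first-place votes: F 183, A 647, B 187, C 44, D 247, E 28. Winner: A.
The two methods disagree.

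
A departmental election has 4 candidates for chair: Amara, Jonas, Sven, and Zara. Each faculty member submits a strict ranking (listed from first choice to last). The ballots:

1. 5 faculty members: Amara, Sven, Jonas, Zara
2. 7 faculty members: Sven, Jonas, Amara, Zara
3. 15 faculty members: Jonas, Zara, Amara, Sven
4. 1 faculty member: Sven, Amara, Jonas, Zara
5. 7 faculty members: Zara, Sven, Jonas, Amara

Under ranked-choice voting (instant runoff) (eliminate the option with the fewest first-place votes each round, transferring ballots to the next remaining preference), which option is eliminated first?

Amara

Round 1: Amara 5, Jonas 15, Sven 8, Zara 7. Eliminate Amara.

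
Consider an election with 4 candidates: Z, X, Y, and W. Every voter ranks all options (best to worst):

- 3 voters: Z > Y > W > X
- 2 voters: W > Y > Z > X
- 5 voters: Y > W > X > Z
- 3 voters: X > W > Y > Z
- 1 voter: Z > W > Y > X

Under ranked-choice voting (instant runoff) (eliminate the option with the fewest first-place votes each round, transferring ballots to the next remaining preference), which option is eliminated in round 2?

X

Round 1: Z 4, X 3, Y 5, W 2. Eliminate W.
Round 2: Z 4, X 3, Y 7. Eliminate X.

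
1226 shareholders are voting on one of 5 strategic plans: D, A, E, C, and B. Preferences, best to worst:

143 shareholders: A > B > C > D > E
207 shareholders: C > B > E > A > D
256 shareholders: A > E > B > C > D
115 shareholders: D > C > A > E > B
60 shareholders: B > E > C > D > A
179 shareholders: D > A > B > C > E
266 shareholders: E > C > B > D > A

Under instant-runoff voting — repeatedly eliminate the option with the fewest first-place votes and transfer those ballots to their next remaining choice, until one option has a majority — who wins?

Round 1: D 294, A 399, E 266, C 207, B 60. Eliminate B.
Round 2: D 294, A 399, E 326, C 207. Eliminate C.
Round 3: D 294, A 399, E 533. Eliminate D.
Round 4: A 693, E 533. A has a majority.

A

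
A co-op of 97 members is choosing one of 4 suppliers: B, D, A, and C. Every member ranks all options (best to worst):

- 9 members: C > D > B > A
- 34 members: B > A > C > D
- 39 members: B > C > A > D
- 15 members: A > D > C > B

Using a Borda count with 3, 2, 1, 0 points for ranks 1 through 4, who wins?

B: 9·1 + 34·3 + 39·3 + 15·0 = 228
D: 9·2 + 34·0 + 39·0 + 15·2 = 48
A: 9·0 + 34·2 + 39·1 + 15·3 = 152
C: 9·3 + 34·1 + 39·2 + 15·1 = 154
B has the highest Borda score (228).

B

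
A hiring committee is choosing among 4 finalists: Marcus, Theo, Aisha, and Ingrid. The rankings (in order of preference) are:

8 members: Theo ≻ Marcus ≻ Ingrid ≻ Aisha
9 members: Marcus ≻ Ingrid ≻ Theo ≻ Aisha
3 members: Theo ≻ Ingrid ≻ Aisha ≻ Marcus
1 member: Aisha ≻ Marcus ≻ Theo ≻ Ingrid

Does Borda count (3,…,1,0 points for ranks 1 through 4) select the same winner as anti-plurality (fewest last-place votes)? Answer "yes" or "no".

Borda — scores: Marcus 45, Theo 43, Aisha 6, Ingrid 32. Winner: Marcus.
Anti-plurality — last-place votes: Marcus 3, Theo 0, Aisha 17, Ingrid 1. Winner: Theo.
The two methods disagree.

no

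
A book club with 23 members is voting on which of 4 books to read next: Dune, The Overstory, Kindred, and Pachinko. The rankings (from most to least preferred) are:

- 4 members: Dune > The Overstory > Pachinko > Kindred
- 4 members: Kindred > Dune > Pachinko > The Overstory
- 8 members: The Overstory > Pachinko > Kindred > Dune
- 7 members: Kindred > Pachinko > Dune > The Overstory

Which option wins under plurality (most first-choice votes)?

Kindred

First-place votes: Dune 4, The Overstory 8, Kindred 11, Pachinko 0.
Kindred has the most first-place votes.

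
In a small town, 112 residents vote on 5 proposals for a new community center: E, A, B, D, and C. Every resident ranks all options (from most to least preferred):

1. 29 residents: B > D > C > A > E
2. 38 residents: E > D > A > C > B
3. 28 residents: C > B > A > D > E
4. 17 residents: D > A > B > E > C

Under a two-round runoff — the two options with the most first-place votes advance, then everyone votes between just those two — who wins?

Round 1 first-place votes: E 38, A 0, B 29, D 17, C 28.
E and B advance.
Runoff: E is preferred to B by 38 voters; B by 74.
B wins the runoff.

B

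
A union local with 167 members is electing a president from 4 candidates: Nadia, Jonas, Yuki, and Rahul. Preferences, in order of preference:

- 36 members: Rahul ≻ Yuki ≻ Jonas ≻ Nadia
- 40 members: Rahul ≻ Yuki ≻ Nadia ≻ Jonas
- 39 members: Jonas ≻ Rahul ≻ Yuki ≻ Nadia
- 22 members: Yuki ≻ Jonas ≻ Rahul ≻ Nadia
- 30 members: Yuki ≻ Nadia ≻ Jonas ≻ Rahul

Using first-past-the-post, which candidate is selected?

Rahul

First-place votes: Nadia 0, Jonas 39, Yuki 52, Rahul 76.
Rahul has the most first-place votes.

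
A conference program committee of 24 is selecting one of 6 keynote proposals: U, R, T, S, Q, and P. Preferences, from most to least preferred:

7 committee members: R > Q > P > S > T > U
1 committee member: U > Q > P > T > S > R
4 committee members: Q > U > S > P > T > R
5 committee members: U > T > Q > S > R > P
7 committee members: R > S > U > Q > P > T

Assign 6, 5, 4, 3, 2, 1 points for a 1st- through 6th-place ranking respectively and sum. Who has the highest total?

U: 7·1 + 1·6 + 4·5 + 5·6 + 7·4 = 91
R: 7·6 + 1·1 + 4·1 + 5·2 + 7·6 = 99
T: 7·2 + 1·3 + 4·2 + 5·5 + 7·1 = 57
S: 7·3 + 1·2 + 4·4 + 5·3 + 7·5 = 89
Q: 7·5 + 1·5 + 4·6 + 5·4 + 7·3 = 105
P: 7·4 + 1·4 + 4·3 + 5·1 + 7·2 = 63
Q has the highest Borda score (105).

Q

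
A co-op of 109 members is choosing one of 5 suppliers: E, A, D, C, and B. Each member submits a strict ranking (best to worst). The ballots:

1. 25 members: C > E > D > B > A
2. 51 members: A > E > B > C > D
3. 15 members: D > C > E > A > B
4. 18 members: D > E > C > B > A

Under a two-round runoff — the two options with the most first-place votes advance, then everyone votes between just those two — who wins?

Round 1 first-place votes: E 0, A 51, D 33, C 25, B 0.
A and D advance.
Runoff: A is preferred to D by 51 voters; D by 58.
D wins the runoff.

D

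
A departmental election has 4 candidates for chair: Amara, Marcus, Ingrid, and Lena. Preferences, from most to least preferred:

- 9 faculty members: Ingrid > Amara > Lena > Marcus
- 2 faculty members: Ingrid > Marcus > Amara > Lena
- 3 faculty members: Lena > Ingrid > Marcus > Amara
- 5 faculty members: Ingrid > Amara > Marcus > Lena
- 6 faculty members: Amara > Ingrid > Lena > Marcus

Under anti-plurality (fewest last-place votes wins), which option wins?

Last-place votes: Amara 3, Marcus 15, Ingrid 0, Lena 7.
Ingrid is ranked last by the fewest voters, so Ingrid wins.

Ingrid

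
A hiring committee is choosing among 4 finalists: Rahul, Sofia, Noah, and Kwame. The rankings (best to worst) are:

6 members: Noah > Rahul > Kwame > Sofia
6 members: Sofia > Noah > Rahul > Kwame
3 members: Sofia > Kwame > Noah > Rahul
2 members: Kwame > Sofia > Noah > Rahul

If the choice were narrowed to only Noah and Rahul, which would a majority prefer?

Voters preferring Noah to Rahul: 17; preferring Rahul to Noah: 0.
Noah wins the head-to-head.

Noah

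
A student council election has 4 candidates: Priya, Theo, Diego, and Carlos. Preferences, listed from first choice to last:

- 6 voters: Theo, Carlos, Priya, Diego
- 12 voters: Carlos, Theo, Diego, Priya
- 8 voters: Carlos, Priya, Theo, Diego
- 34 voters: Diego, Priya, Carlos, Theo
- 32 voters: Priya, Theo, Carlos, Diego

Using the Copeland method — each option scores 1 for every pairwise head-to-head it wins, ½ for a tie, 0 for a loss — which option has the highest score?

Priya: beats Theo and Carlos; ties Diego → score 2.5.
Theo: beats Diego; loses to Priya and Carlos → score 1.
Diego: ties Priya; loses to Theo and Carlos → score 0.5.
Carlos: beats Theo and Diego; loses to Priya → score 2.
Priya has the best pairwise record.

Priya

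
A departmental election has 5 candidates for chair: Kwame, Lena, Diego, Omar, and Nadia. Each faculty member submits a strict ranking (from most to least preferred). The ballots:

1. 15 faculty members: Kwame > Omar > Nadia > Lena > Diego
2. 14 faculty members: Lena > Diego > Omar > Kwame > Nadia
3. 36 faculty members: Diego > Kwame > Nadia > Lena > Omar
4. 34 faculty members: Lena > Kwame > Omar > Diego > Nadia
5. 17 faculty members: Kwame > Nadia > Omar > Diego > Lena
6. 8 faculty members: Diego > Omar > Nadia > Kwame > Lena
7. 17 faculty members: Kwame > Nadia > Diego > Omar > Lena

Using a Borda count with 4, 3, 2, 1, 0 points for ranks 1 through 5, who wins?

Kwame: 15·4 + 14·1 + 36·3 + 34·3 + 17·4 + 8·1 + 17·4 = 428
Lena: 15·1 + 14·4 + 36·1 + 34·4 + 17·0 + 8·0 + 17·0 = 243
Diego: 15·0 + 14·3 + 36·4 + 34·1 + 17·1 + 8·4 + 17·2 = 303
Omar: 15·3 + 14·2 + 36·0 + 34·2 + 17·2 + 8·3 + 17·1 = 216
Nadia: 15·2 + 14·0 + 36·2 + 34·0 + 17·3 + 8·2 + 17·3 = 220
Kwame has the highest Borda score (428).

Kwame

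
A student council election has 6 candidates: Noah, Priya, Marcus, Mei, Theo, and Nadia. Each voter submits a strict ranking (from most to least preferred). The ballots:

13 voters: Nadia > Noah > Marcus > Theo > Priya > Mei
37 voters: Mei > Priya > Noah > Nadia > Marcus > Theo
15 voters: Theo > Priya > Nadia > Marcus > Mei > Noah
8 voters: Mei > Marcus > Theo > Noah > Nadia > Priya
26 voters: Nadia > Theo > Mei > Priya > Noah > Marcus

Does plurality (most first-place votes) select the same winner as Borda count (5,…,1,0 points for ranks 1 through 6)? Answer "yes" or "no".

no

Plurality — first-place votes: Noah 0, Priya 0, Marcus 0, Mei 45, Theo 15, Nadia 39. Winner: Mei.
Borda — scores: Noah 205, Priya 273, Marcus 138, Mei 318, Theo 229, Nadia 322. Winner: Nadia.
The two methods disagree.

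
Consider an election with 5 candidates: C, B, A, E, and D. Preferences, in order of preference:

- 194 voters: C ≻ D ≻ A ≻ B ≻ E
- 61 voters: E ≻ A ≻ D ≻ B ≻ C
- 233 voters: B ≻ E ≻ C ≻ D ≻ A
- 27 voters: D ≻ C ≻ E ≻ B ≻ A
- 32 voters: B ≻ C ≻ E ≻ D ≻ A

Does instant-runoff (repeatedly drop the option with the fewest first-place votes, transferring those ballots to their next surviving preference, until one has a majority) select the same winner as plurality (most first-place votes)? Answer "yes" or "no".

Instant-runoff — R1 C 194, B 265, A 0, E 61, D 27 (A out); R2 C 194, B 265, E 61, D 27 (D out); R3 C 221, B 265, E 61 (E out); R4 C 221, B 326 (B winner). Winner: B.
Plurality — first-place votes: C 194, B 265, A 0, E 61, D 27. Winner: B.
The two methods agree.

yes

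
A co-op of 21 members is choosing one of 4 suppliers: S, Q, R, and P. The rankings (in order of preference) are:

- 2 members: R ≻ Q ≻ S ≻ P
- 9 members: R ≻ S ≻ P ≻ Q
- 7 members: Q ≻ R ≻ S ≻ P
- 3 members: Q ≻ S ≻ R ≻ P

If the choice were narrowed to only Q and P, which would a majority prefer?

Q

Voters preferring Q to P: 12; preferring P to Q: 9.
Q wins the head-to-head.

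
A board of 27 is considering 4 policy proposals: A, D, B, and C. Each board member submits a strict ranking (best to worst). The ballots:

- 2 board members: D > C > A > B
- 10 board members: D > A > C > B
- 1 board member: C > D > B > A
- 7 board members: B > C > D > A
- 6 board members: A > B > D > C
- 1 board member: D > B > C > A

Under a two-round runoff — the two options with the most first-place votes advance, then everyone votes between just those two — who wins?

D

Round 1 first-place votes: A 6, D 13, B 7, C 1.
D and B advance.
Runoff: D is preferred to B by 14 voters; B by 13.
D wins the runoff.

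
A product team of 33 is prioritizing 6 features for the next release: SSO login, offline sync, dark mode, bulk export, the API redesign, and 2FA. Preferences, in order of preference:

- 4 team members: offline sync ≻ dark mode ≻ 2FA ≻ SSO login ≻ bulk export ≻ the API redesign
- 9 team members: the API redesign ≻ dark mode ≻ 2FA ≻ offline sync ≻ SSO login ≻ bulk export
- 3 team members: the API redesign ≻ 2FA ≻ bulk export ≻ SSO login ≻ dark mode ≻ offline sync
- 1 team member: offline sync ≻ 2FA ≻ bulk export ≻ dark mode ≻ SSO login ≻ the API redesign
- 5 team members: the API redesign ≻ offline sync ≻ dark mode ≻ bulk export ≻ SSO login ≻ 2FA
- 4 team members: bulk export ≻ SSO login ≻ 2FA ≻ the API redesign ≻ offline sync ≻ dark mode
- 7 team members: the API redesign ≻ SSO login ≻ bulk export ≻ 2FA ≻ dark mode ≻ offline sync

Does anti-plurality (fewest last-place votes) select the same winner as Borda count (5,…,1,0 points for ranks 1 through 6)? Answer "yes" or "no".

no

Anti-plurality — last-place votes: SSO login 0, offline sync 10, dark mode 4, bulk export 9, the API redesign 5, 2FA 5. Winner: SSO login.
Borda — scores: SSO login 73, offline sync 67, dark mode 79, bulk export 67, the API redesign 128, 2FA 81. Winner: the API redesign.
The two methods disagree.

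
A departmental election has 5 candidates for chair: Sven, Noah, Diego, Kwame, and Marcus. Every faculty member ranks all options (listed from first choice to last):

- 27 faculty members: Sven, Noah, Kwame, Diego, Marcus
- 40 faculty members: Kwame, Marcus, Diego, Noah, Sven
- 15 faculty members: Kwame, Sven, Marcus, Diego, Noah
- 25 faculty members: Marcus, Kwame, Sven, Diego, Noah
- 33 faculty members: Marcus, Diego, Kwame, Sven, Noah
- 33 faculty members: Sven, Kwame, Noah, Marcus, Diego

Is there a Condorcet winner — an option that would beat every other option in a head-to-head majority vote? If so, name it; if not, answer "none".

Kwame

Kwame vs Sven: 113–60 for Kwame.
Kwame vs Noah: 146–27 for Kwame.
Kwame vs Diego: 140–33 for Kwame.
Kwame vs Marcus: 115–58 for Kwame.
Kwame beats every other option head-to-head.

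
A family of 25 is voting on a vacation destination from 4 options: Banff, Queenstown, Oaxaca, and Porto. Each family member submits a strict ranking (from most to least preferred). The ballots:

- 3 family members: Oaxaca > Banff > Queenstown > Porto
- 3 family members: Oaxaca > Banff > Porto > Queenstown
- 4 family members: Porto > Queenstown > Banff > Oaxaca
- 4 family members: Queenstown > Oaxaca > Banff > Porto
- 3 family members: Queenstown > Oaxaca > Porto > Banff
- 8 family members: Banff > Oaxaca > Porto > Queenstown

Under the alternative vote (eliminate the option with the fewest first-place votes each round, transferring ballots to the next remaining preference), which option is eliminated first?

Round 1: Banff 8, Queenstown 7, Oaxaca 6, Porto 4. Eliminate Porto.

Porto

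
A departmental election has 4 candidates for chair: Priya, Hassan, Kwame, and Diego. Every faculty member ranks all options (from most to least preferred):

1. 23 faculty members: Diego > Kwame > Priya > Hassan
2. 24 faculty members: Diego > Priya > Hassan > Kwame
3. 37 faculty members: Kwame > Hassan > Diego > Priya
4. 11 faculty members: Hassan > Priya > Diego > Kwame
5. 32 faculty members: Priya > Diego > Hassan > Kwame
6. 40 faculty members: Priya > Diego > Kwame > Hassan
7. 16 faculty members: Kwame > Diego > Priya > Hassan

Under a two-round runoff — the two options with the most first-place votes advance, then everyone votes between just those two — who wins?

Priya

Round 1 first-place votes: Priya 72, Hassan 11, Kwame 53, Diego 47.
Priya and Kwame advance.
Runoff: Priya is preferred to Kwame by 107 voters; Kwame by 76.
Priya wins the runoff.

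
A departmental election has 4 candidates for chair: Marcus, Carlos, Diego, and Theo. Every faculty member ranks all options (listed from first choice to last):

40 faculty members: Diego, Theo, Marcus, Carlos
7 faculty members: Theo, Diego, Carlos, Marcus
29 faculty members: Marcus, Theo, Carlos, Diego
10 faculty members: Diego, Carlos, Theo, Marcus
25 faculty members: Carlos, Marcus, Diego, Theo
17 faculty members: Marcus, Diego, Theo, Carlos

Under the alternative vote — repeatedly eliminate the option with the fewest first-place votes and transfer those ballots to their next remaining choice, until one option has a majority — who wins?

Marcus

Round 1: Marcus 46, Carlos 25, Diego 50, Theo 7. Eliminate Theo.
Round 2: Marcus 46, Carlos 25, Diego 57. Eliminate Carlos.
Round 3: Marcus 71, Diego 57. Marcus has a majority.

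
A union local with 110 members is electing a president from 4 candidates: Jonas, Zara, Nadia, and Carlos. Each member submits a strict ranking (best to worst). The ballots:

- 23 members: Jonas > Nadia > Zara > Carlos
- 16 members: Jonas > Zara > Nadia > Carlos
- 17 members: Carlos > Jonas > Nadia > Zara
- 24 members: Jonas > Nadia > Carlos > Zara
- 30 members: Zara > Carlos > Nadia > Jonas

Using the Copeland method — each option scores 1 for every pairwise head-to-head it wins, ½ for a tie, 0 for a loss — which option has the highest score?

Jonas

Jonas: beats Zara, Nadia, and Carlos → score 3.
Zara: beats Carlos; loses to Jonas and Nadia → score 1.
Nadia: beats Zara and Carlos; loses to Jonas → score 2.
Carlos: loses to Jonas, Zara, and Nadia → score 0.
Jonas has the best pairwise record.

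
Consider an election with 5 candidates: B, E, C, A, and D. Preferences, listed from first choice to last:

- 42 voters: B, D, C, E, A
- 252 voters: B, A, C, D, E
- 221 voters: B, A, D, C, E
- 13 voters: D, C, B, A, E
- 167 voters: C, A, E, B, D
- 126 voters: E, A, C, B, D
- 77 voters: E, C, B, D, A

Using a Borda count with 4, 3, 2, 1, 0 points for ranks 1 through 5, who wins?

B

B: 42·4 + 252·4 + 221·4 + 13·2 + 167·1 + 126·1 + 77·2 = 2533
E: 42·1 + 252·0 + 221·0 + 13·0 + 167·2 + 126·4 + 77·4 = 1188
C: 42·2 + 252·2 + 221·1 + 13·3 + 167·4 + 126·2 + 77·3 = 1999
A: 42·0 + 252·3 + 221·3 + 13·1 + 167·3 + 126·3 + 77·0 = 2311
D: 42·3 + 252·1 + 221·2 + 13·4 + 167·0 + 126·0 + 77·1 = 949
B has the highest Borda score (2533).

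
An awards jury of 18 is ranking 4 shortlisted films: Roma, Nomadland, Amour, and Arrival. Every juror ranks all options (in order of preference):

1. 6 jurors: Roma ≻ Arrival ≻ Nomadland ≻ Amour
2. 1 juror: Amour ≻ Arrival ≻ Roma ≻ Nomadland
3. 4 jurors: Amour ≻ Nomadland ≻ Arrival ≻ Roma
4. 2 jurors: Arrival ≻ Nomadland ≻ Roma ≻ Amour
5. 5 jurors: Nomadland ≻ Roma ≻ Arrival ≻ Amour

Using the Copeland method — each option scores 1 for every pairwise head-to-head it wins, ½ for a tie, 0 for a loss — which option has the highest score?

Roma: beats Amour and Arrival; loses to Nomadland → score 2.
Nomadland: beats Roma and Amour; ties Arrival → score 2.5.
Amour: loses to Roma, Nomadland, and Arrival → score 0.
Arrival: beats Amour; ties Nomadland; loses to Roma → score 1.5.
Nomadland has the best pairwise record.

Nomadland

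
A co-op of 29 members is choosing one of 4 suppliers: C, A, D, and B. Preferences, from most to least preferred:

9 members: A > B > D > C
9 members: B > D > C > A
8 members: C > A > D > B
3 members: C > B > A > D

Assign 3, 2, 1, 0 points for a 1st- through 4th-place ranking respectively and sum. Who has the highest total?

C: 9·0 + 9·1 + 8·3 + 3·3 = 42
A: 9·3 + 9·0 + 8·2 + 3·1 = 46
D: 9·1 + 9·2 + 8·1 + 3·0 = 35
B: 9·2 + 9·3 + 8·0 + 3·2 = 51
B has the highest Borda score (51).

B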